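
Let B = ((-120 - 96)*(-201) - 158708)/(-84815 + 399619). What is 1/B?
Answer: -78701/28823 ≈ -2.7305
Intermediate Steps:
B = -28823/78701 (B = (-216*(-201) - 158708)/314804 = (43416 - 158708)*(1/314804) = -115292*1/314804 = -28823/78701 ≈ -0.36623)
1/B = 1/(-28823/78701) = -78701/28823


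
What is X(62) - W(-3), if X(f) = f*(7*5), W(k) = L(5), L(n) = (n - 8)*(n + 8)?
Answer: 2209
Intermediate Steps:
L(n) = (-8 + n)*(8 + n)
W(k) = -39 (W(k) = -64 + 5² = -64 + 25 = -39)
X(f) = 35*f (X(f) = f*35 = 35*f)
X(62) - W(-3) = 35*62 - 1*(-39) = 2170 + 39 = 2209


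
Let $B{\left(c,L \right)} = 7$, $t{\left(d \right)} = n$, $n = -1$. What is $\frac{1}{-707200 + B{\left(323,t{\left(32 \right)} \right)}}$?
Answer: $- \frac{1}{707193} \approx -1.414 \cdot 10^{-6}$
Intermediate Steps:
$t{\left(d \right)} = -1$
$\frac{1}{-707200 + B{\left(323,t{\left(32 \right)} \right)}} = \frac{1}{-707200 + 7} = \frac{1}{-707193} = - \frac{1}{707193}$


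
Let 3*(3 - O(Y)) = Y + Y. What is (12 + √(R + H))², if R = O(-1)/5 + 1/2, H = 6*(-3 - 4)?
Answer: (360 + I*√36690)²/900 ≈ 103.23 + 153.24*I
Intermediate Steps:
O(Y) = 3 - 2*Y/3 (O(Y) = 3 - (Y + Y)/3 = 3 - 2*Y/3)
H = -42 (H = 6*(-7) = -42)
R = 37/30 (R = (3 - ⅔*(-1))/5 + 1/2 = (3 + ⅔)*(⅕) + 1*(½) = (11/3)*(⅕) + ½ = 11/15 + ½ = 37/30 ≈ 1.2333)
(12 + √(R + H))² = (12 + √(37/30 - 42))² = (12 + √(-1223/30))² = (12 + I*√36690/30)²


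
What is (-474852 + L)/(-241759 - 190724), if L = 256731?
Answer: 72707/144161 ≈ 0.50435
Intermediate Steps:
(-474852 + L)/(-241759 - 190724) = (-474852 + 256731)/(-241759 - 190724) = -218121/(-432483) = -218121*(-1/432483) = 72707/144161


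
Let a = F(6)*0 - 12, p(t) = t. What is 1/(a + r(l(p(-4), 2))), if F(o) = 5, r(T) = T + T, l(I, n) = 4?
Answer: -1/4 ≈ -0.25000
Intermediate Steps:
r(T) = 2*T
a = -12 (a = 5*0 - 12 = 0 - 12 = -12)
1/(a + r(l(p(-4), 2))) = 1/(-12 + 2*4) = 1/(-12 + 8) = 1/(-4) = -1/4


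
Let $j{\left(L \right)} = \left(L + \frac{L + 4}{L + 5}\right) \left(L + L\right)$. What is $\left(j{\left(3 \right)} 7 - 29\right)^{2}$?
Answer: $\frac{286225}{16} \approx 17889.0$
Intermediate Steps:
$j{\left(L \right)} = 2 L \left(L + \frac{4 + L}{5 + L}\right)$ ($j{\left(L \right)} = \left(L + \frac{4 + L}{5 + L}\right) 2 L = 2 L \left(L + \frac{4 + L}{5 + L}\right)$)
$\left(j{\left(3 \right)} 7 - 29\right)^{2} = \left(2 \cdot 3 \frac{1}{5 + 3} \left(4 + 3^{2} + 6 \cdot 3\right) 7 - 29\right)^{2} = \left(2 \cdot 3 \cdot \frac{1}{8} \left(4 + 9 + 18\right) 7 - 29\right)^{2} = \left(2 \cdot 3 \cdot \frac{1}{8} \cdot 31 \cdot 7 - 29\right)^{2} = \left(\frac{93}{4} \cdot 7 - 29\right)^{2} = \left(\frac{651}{4} - 29\right)^{2} = \left(\frac{535}{4}\right)^{2} = \frac{286225}{16}$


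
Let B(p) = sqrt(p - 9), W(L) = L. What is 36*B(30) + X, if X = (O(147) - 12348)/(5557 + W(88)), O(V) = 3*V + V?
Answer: -2352/1129 + 36*sqrt(21) ≈ 162.89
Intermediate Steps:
O(V) = 4*V
B(p) = sqrt(-9 + p)
X = -2352/1129 (X = (4*147 - 12348)/(5557 + 88) = (588 - 12348)/5645 = -11760*1/5645 = -2352/1129 ≈ -2.0833)
36*B(30) + X = 36*sqrt(-9 + 30) - 2352/1129 = 36*sqrt(21) - 2352/1129 = -2352/1129 + 36*sqrt(21)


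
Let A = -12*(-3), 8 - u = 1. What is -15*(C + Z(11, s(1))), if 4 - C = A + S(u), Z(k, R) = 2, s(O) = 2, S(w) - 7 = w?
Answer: 660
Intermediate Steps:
u = 7 (u = 8 - 1*1 = 8 - 1 = 7)
S(w) = 7 + w
A = 36
C = -46 (C = 4 - (36 + (7 + 7)) = 4 - (36 + 14) = 4 - 1*50 = 4 - 50 = -46)
-15*(C + Z(11, s(1))) = -15*(-46 + 2) = -15*(-44) = 660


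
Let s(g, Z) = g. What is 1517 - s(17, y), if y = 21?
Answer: 1500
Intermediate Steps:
1517 - s(17, y) = 1517 - 1*17 = 1517 - 17 = 1500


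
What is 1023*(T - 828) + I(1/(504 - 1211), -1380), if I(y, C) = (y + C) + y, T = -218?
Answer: -757506668/707 ≈ -1.0714e+6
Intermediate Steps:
I(y, C) = C + 2*y (I(y, C) = (C + y) + y = C + 2*y)
1023*(T - 828) + I(1/(504 - 1211), -1380) = 1023*(-218 - 828) + (-1380 + 2/(504 - 1211)) = 1023*(-1046) + (-1380 + 2/(-707)) = -1070058 + (-1380 + 2*(-1/707)) = -1070058 + (-1380 - 2/707) = -1070058 - 975662/707 = -757506668/707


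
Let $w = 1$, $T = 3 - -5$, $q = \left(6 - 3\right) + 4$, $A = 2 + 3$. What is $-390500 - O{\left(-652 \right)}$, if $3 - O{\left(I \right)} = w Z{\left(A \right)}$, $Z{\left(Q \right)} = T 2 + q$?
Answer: $-390480$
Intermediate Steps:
$A = 5$
$q = 7$ ($q = 3 + 4 = 7$)
$T = 8$ ($T = 3 + 5 = 8$)
$Z{\left(Q \right)} = 23$ ($Z{\left(Q \right)} = 8 \cdot 2 + 7 = 16 + 7 = 23$)
$O{\left(I \right)} = -20$ ($O{\left(I \right)} = 3 - 1 \cdot 23 = 3 - 23 = -20$)
$-390500 - O{\left(-652 \right)} = -390500 - -20 = -390500 + 20 = -390480$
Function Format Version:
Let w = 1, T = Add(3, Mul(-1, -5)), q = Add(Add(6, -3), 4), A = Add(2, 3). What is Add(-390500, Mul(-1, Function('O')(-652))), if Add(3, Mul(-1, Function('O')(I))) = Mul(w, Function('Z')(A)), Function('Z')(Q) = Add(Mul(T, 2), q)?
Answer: -390480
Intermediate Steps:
A = 5
q = 7 (q = Add(3, 4) = 7)
T = 8 (T = Add(3, 5) = 8)
Function('Z')(Q) = 23 (Function('Z')(Q) = Add(Mul(8, 2), 7) = Add(16, 7) = 23)
Function('O')(I) = -20 (Function('O')(I) = Add(3, Mul(-1, Mul(1, 23))) = Add(3, Mul(-1, 23)) = Add(3, -23) = -20)
Add(-390500, Mul(-1, Function('O')(-652))) = Add(-390500, Mul(-1, -20)) = Add(-390500, 20) = -390480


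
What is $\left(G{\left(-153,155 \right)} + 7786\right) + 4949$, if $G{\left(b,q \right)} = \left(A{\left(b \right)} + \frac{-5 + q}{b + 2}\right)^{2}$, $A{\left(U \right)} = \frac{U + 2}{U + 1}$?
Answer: $\frac{6708725461441}{526794304} \approx 12735.0$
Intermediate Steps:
$A{\left(U \right)} = \frac{2 + U}{1 + U}$
$G{\left(b,q \right)} = \left(\frac{2 + b}{1 + b} + \frac{-5 + q}{2 + b}\right)^{2}$ ($G{\left(b,q \right)} = \left(\frac{2 + b}{1 + b} + \frac{-5 + q}{b + 2}\right)^{2} = \left(\frac{2 + b}{1 + b} + \frac{-5 + q}{2 + b}\right)^{2}$)
$\left(G{\left(-153,155 \right)} + 7786\right) + 4949 = \left(\frac{\left(-1 + 155 + \left(-153\right)^{2} - -153 - 23715\right)^{2}}{\left(1 - 153\right)^{2} \left(2 - 153\right)^{2}} + 7786\right) + 4949 = \left(\frac{\left(-1 + 155 + 23409 + 153 - 23715\right)^{2}}{23104 \cdot 22801} + 7786\right) + 4949 = \left(\frac{1}{23104} \cdot \frac{1}{22801} \cdot 1^{2} + 7786\right) + 4949 = \left(\frac{1}{23104} \cdot \frac{1}{22801} \cdot 1 + 7786\right) + 4949 = \left(\frac{1}{526794304} + 7786\right) + 4949 = \frac{4101620450945}{526794304} + 4949 = \frac{6708725461441}{526794304}$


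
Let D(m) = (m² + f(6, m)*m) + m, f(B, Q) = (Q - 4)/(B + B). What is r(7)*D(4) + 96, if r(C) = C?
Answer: 236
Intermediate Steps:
f(B, Q) = (-4 + Q)/(2*B) (f(B, Q) = (-4 + Q)/((2*B)) = (-4 + Q)*(1/(2*B)) = (-4 + Q)/(2*B))
D(m) = m + m² + m*(-⅓ + m/12) (D(m) = (m² + ((½)*(-4 + m)/6)*m) + m = (m² + ((½)*(⅙)*(-4 + m))*m) + m = (m² + (-⅓ + m/12)*m) + m = (m² + m*(-⅓ + m/12)) + m = m + m² + m*(-⅓ + m/12))
r(7)*D(4) + 96 = 7*((1/12)*4*(8 + 13*4)) + 96 = 7*((1/12)*4*(8 + 52)) + 96 = 7*((1/12)*4*60) + 96 = 7*20 + 96 = 140 + 96 = 236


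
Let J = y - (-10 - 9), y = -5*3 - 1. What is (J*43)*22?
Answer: 2838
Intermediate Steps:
y = -16 (y = -15 - 1 = -16)
J = 3 (J = -16 - (-10 - 9) = -16 - 1*(-19) = -16 + 19 = 3)
(J*43)*22 = (3*43)*22 = 129*22 = 2838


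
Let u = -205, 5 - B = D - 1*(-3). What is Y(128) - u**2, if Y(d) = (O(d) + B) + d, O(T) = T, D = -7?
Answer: -41760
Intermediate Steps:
B = 9 (B = 5 - (-7 - 1*(-3)) = 5 - (-7 + 3) = 5 - 1*(-4) = 5 + 4 = 9)
Y(d) = 9 + 2*d (Y(d) = (d + 9) + d = (9 + d) + d = 9 + 2*d)
Y(128) - u**2 = (9 + 2*128) - 1*(-205)**2 = (9 + 256) - 1*42025 = 265 - 42025 = -41760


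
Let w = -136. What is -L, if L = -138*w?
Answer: -18768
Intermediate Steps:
L = 18768 (L = -138*(-136) = 18768)
-L = -1*18768 = -18768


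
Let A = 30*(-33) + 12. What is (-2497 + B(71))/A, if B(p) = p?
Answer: 1213/489 ≈ 2.4806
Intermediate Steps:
A = -978 (A = -990 + 12 = -978)
(-2497 + B(71))/A = (-2497 + 71)/(-978) = -2426*(-1/978) = 1213/489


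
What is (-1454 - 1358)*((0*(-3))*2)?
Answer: 0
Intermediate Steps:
(-1454 - 1358)*((0*(-3))*2) = -0*2 = -2812*0 = 0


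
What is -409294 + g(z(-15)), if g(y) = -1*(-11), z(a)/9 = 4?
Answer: -409283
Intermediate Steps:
z(a) = 36 (z(a) = 9*4 = 36)
g(y) = 11
-409294 + g(z(-15)) = -409294 + 11 = -409283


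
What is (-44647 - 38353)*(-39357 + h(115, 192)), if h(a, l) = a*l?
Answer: 1433991000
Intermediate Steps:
(-44647 - 38353)*(-39357 + h(115, 192)) = (-44647 - 38353)*(-39357 + 115*192) = -83000*(-39357 + 22080) = -83000*(-17277) = 1433991000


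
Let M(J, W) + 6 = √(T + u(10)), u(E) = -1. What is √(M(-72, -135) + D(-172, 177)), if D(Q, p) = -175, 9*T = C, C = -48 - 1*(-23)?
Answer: √(-1629 + 3*I*√34)/3 ≈ 0.072234 + 13.454*I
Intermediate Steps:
C = -25 (C = -48 + 23 = -25)
T = -25/9 (T = (⅑)*(-25) = -25/9 ≈ -2.7778)
M(J, W) = -6 + I*√34/3 (M(J, W) = -6 + √(-25/9 - 1) = -6 + √(-34/9) = -6 + I*√34/3)
√(M(-72, -135) + D(-172, 177)) = √((-6 + I*√34/3) - 175) = √(-181 + I*√34/3)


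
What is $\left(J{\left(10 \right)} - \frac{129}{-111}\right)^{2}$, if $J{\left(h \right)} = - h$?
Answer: $\frac{106929}{1369} \approx 78.107$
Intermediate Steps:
$\left(J{\left(10 \right)} - \frac{129}{-111}\right)^{2} = \left(\left(-1\right) 10 - \frac{129}{-111}\right)^{2} = \left(-10 - - \frac{43}{37}\right)^{2} = \left(-10 + \frac{43}{37}\right)^{2} = \left(- \frac{327}{37}\right)^{2} = \frac{106929}{1369}$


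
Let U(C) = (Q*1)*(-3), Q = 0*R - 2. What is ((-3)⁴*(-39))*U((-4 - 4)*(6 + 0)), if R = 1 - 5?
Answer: -18954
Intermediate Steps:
R = -4
Q = -2 (Q = 0*(-4) - 2 = 0 - 2 = -2)
U(C) = 6 (U(C) = -2*1*(-3) = -2*(-3) = 6)
((-3)⁴*(-39))*U((-4 - 4)*(6 + 0)) = ((-3)⁴*(-39))*6 = (81*(-39))*6 = -3159*6 = -18954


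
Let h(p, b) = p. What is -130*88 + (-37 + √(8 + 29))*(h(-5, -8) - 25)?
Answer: -10330 - 30*√37 ≈ -10512.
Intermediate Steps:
-130*88 + (-37 + √(8 + 29))*(h(-5, -8) - 25) = -130*88 + (-37 + √(8 + 29))*(-5 - 25) = -11440 + (-37 + √37)*(-30) = -11440 + (1110 - 30*√37) = -10330 - 30*√37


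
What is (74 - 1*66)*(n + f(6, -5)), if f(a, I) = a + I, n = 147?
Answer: 1184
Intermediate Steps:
f(a, I) = I + a
(74 - 1*66)*(n + f(6, -5)) = (74 - 1*66)*(147 + (-5 + 6)) = (74 - 66)*(147 + 1) = 8*148 = 1184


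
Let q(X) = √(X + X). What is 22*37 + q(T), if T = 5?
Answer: 814 + √10 ≈ 817.16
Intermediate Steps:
q(X) = √2*√X (q(X) = √(2*X) = √2*√X)
22*37 + q(T) = 22*37 + √2*√5 = 814 + √10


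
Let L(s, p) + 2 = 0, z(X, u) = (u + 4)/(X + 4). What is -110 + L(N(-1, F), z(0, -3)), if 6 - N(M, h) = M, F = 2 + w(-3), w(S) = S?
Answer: -112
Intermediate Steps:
F = -1 (F = 2 - 3 = -1)
z(X, u) = (4 + u)/(4 + X)
N(M, h) = 6 - M
L(s, p) = -2 (L(s, p) = -2 + 0 = -2)
-110 + L(N(-1, F), z(0, -3)) = -110 - 2 = -112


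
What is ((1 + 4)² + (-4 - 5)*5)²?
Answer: 400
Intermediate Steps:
((1 + 4)² + (-4 - 5)*5)² = (5² - 9*5)² = (25 - 45)² = (-20)² = 400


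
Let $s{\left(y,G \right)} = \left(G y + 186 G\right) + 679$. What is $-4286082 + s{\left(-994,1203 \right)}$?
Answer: $-5257427$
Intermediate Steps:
$s{\left(y,G \right)} = 679 + 186 G + G y$ ($s{\left(y,G \right)} = \left(186 G + G y\right) + 679 = 679 + 186 G + G y$)
$-4286082 + s{\left(-994,1203 \right)} = -4286082 + \left(679 + 186 \cdot 1203 + 1203 \left(-994\right)\right) = -4286082 + \left(679 + 223758 - 1195782\right) = -4286082 - 971345 = -5257427$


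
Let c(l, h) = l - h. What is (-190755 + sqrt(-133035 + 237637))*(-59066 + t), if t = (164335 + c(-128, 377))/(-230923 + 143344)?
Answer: 109643961407580/9731 - 1724368348*sqrt(104602)/29193 ≈ 1.1248e+10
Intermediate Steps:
t = -54610/29193 (t = (164335 + (-128 - 1*377))/(-230923 + 143344) = (164335 + (-128 - 377))/(-87579) = (164335 - 505)*(-1/87579) = 163830*(-1/87579) = -54610/29193 ≈ -1.8707)
(-190755 + sqrt(-133035 + 237637))*(-59066 + t) = (-190755 + sqrt(-133035 + 237637))*(-59066 - 54610/29193) = (-190755 + sqrt(104602))*(-1724368348/29193) = 109643961407580/9731 - 1724368348*sqrt(104602)/29193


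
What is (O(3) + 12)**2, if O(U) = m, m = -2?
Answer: 100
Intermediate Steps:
O(U) = -2
(O(3) + 12)**2 = (-2 + 12)**2 = 10**2 = 100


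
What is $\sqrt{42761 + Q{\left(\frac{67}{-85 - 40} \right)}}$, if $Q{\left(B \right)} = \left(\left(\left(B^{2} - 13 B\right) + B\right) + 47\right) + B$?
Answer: $\frac{\sqrt{668971614}}{125} \approx 206.92$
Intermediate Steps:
$Q{\left(B \right)} = 47 + B^{2} - 11 B$ ($Q{\left(B \right)} = \left(\left(B^{2} - 12 B\right) + 47\right) + B = \left(47 + B^{2} - 12 B\right) + B = 47 + B^{2} - 11 B$)
$\sqrt{42761 + Q{\left(\frac{67}{-85 - 40} \right)}} = \sqrt{42761 + \left(47 + \left(\frac{67}{-85 - 40}\right)^{2} - 11 \frac{67}{-85 - 40}\right)} = \sqrt{42761 + \left(47 + \left(\frac{67}{-125}\right)^{2} - 11 \frac{67}{-125}\right)} = \sqrt{42761 + \left(47 + \left(67 \left(- \frac{1}{125}\right)\right)^{2} - 11 \cdot 67 \left(- \frac{1}{125}\right)\right)} = \sqrt{42761 + \left(47 + \left(- \frac{67}{125}\right)^{2} - - \frac{737}{125}\right)} = \sqrt{42761 + \left(47 + \frac{4489}{15625} + \frac{737}{125}\right)} = \sqrt{42761 + \frac{830989}{15625}} = \sqrt{\frac{668971614}{15625}} = \frac{\sqrt{668971614}}{125}$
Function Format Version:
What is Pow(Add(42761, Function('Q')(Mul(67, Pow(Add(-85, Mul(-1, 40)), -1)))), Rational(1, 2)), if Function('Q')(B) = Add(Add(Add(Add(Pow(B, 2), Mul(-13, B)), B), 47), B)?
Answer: Mul(Rational(1, 125), Pow(668971614, Rational(1, 2))) ≈ 206.92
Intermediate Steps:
Function('Q')(B) = Add(47, Pow(B, 2), Mul(-11, B)) (Function('Q')(B) = Add(Add(Add(Pow(B, 2), Mul(-12, B)), 47), B) = Add(Add(47, Pow(B, 2), Mul(-12, B)), B) = Add(47, Pow(B, 2), Mul(-11, B)))
Pow(Add(42761, Function('Q')(Mul(67, Pow(Add(-85, Mul(-1, 40)), -1)))), Rational(1, 2)) = Pow(Add(42761, Add(47, Pow(Mul(67, Pow(Add(-85, Mul(-1, 40)), -1)), 2), Mul(-11, Mul(67, Pow(Add(-85, Mul(-1, 40)), -1))))), Rational(1, 2)) = Pow(Add(42761, Add(47, Pow(Mul(67, Pow(Add(-85, -40), -1)), 2), Mul(-11, Mul(67, Pow(Add(-85, -40), -1))))), Rational(1, 2)) = Pow(Add(42761, Add(47, Pow(Mul(67, Pow(-125, -1)), 2), Mul(-11, Mul(67, Pow(-125, -1))))), Rational(1, 2)) = Pow(Add(42761, Add(47, Pow(Mul(67, Rational(-1, 125)), 2), Mul(-11, Mul(67, Rational(-1, 125))))), Rational(1, 2)) = Pow(Add(42761, Add(47, Pow(Rational(-67, 125), 2), Mul(-11, Rational(-67, 125)))), Rational(1, 2)) = Pow(Add(42761, Add(47, Rational(4489, 15625), Rational(737, 125))), Rational(1, 2)) = Pow(Add(42761, Rational(830989, 15625)), Rational(1, 2)) = Pow(Rational(668971614, 15625), Rational(1, 2)) = Mul(Rational(1, 125), Pow(668971614, Rational(1, 2)))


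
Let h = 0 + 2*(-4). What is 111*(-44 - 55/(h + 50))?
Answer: -70411/14 ≈ -5029.4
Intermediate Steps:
h = -8 (h = 0 - 8 = -8)
111*(-44 - 55/(h + 50)) = 111*(-44 - 55/(-8 + 50)) = 111*(-44 - 55/42) = 111*(-1903/42) = -70411/14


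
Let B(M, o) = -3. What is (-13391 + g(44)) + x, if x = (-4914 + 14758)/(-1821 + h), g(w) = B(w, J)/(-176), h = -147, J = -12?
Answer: -289996283/21648 ≈ -13396.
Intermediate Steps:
g(w) = 3/176 (g(w) = -3/(-176) = -3*(-1/176) = 3/176)
x = -2461/492 (x = (-4914 + 14758)/(-1821 - 147) = 9844/(-1968) = 9844*(-1/1968) = -2461/492 ≈ -5.0020)
(-13391 + g(44)) + x = (-13391 + 3/176) - 2461/492 = -2356813/176 - 2461/492 = -289996283/21648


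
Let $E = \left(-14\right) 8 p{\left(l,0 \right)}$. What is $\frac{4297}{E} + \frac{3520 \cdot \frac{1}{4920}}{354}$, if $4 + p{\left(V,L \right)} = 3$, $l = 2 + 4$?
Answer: $\frac{93554915}{2438352} \approx 38.368$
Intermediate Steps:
$l = 6$
$p{\left(V,L \right)} = -1$ ($p{\left(V,L \right)} = -4 + 3 = -1$)
$E = 112$ ($E = \left(-14\right) 8 \left(-1\right) = \left(-112\right) \left(-1\right) = 112$)
$\frac{4297}{E} + \frac{3520 \cdot \frac{1}{4920}}{354} = \frac{4297}{112} + \frac{3520 \cdot \frac{1}{4920}}{354} = 4297 \cdot \frac{1}{112} + 3520 \cdot \frac{1}{4920} \cdot \frac{1}{354} = \frac{4297}{112} + \frac{88}{123} \cdot \frac{1}{354} = \frac{4297}{112} + \frac{44}{21771} = \frac{93554915}{2438352}$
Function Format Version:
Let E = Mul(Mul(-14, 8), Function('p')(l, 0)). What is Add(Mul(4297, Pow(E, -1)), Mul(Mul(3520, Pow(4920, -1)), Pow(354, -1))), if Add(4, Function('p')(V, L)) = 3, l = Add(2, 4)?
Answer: Rational(93554915, 2438352) ≈ 38.368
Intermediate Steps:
l = 6
Function('p')(V, L) = -1 (Function('p')(V, L) = Add(-4, 3) = -1)
E = 112 (E = Mul(Mul(-14, 8), -1) = Mul(-112, -1) = 112)
Add(Mul(4297, Pow(E, -1)), Mul(Mul(3520, Pow(4920, -1)), Pow(354, -1))) = Add(Mul(4297, Pow(112, -1)), Mul(Mul(3520, Pow(4920, -1)), Pow(354, -1))) = Add(Mul(4297, Rational(1, 112)), Mul(Mul(3520, Rational(1, 4920)), Rational(1, 354))) = Add(Rational(4297, 112), Mul(Rational(88, 123), Rational(1, 354))) = Add(Rational(4297, 112), Rational(44, 21771)) = Rational(93554915, 2438352)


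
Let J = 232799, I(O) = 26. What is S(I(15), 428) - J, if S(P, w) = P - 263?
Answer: -233036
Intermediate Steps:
S(P, w) = -263 + P
S(I(15), 428) - J = (-263 + 26) - 1*232799 = -237 - 232799 = -233036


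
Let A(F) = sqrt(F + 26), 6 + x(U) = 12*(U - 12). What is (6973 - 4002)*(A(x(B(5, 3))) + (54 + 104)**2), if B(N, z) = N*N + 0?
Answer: 74168044 + 11884*sqrt(11) ≈ 7.4207e+7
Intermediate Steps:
B(N, z) = N**2 (B(N, z) = N**2 + 0 = N**2)
x(U) = -150 + 12*U (x(U) = -6 + 12*(U - 12) = -6 + 12*(-12 + U) = -6 + (-144 + 12*U) = -150 + 12*U)
A(F) = sqrt(26 + F)
(6973 - 4002)*(A(x(B(5, 3))) + (54 + 104)**2) = (6973 - 4002)*(sqrt(26 + (-150 + 12*5**2)) + (54 + 104)**2) = 2971*(sqrt(26 + (-150 + 12*25)) + 158**2) = 2971*(sqrt(26 + (-150 + 300)) + 24964) = 2971*(sqrt(26 + 150) + 24964) = 2971*(sqrt(176) + 24964) = 2971*(4*sqrt(11) + 24964) = 2971*(24964 + 4*sqrt(11)) = 74168044 + 11884*sqrt(11)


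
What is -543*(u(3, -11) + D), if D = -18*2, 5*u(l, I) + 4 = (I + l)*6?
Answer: 125976/5 ≈ 25195.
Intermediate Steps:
u(l, I) = -4/5 + 6*I/5 + 6*l/5 (u(l, I) = -4/5 + ((I + l)*6)/5 = -4/5 + (6*I + 6*l)/5 = -4/5 + (6*I/5 + 6*l/5) = -4/5 + 6*I/5 + 6*l/5)
D = -36
-543*(u(3, -11) + D) = -543*((-4/5 + (6/5)*(-11) + (6/5)*3) - 36) = -543*((-4/5 - 66/5 + 18/5) - 36) = -543*(-52/5 - 36) = -543*(-232/5) = 125976/5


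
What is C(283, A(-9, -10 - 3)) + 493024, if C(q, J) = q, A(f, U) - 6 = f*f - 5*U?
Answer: 493307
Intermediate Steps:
A(f, U) = 6 + f² - 5*U (A(f, U) = 6 + (f*f - 5*U) = 6 + (f² - 5*U) = 6 + f² - 5*U)
C(283, A(-9, -10 - 3)) + 493024 = 283 + 493024 = 493307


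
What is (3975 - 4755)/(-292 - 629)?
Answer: 260/307 ≈ 0.84691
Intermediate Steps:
(3975 - 4755)/(-292 - 629) = -780/(-921) = -780*(-1/921) = 260/307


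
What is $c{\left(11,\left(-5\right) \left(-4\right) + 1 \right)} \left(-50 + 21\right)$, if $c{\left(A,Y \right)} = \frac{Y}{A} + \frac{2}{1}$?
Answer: $- \frac{1247}{11} \approx -113.36$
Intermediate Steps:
$c{\left(A,Y \right)} = 2 + \frac{Y}{A}$ ($c{\left(A,Y \right)} = \frac{Y}{A} + 2 \cdot 1 = \frac{Y}{A} + 2 = 2 + \frac{Y}{A}$)
$c{\left(11,\left(-5\right) \left(-4\right) + 1 \right)} \left(-50 + 21\right) = \left(2 + \frac{\left(-5\right) \left(-4\right) + 1}{11}\right) \left(-50 + 21\right) = \left(2 + \left(20 + 1\right) \frac{1}{11}\right) \left(-29\right) = \left(2 + 21 \cdot \frac{1}{11}\right) \left(-29\right) = \left(2 + \frac{21}{11}\right) \left(-29\right) = \frac{43}{11} \left(-29\right) = - \frac{1247}{11}$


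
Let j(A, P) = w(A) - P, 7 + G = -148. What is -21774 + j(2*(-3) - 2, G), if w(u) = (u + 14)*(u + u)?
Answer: -21715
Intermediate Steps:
G = -155 (G = -7 - 148 = -155)
w(u) = 2*u*(14 + u) (w(u) = (14 + u)*(2*u) = 2*u*(14 + u))
j(A, P) = -P + 2*A*(14 + A) (j(A, P) = 2*A*(14 + A) - P = -P + 2*A*(14 + A))
-21774 + j(2*(-3) - 2, G) = -21774 + (-1*(-155) + 2*(2*(-3) - 2)*(14 + (2*(-3) - 2))) = -21774 + (155 + 2*(-6 - 2)*(14 + (-6 - 2))) = -21774 + (155 + 2*(-8)*(14 - 8)) = -21774 + (155 + 2*(-8)*6) = -21774 + (155 - 96) = -21774 + 59 = -21715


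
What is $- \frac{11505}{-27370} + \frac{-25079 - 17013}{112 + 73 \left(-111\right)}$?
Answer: $\frac{248798899}{43742734} \approx 5.6878$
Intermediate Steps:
$- \frac{11505}{-27370} + \frac{-25079 - 17013}{112 + 73 \left(-111\right)} = \left(-11505\right) \left(- \frac{1}{27370}\right) - \frac{42092}{112 - 8103} = \frac{2301}{5474} - \frac{42092}{-7991} = \frac{2301}{5474} - - \frac{42092}{7991} = \frac{2301}{5474} + \frac{42092}{7991} = \frac{248798899}{43742734}$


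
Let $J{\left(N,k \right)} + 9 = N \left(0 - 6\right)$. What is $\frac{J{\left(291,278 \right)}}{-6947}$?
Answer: $\frac{1755}{6947} \approx 0.25263$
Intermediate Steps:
$J{\left(N,k \right)} = -9 - 6 N$ ($J{\left(N,k \right)} = -9 + N \left(0 - 6\right) = -9 + N \left(-6\right) = -9 - 6 N$)
$\frac{J{\left(291,278 \right)}}{-6947} = \frac{-9 - 1746}{-6947} = \left(-9 - 1746\right) \left(- \frac{1}{6947}\right) = \left(-1755\right) \left(- \frac{1}{6947}\right) = \frac{1755}{6947}$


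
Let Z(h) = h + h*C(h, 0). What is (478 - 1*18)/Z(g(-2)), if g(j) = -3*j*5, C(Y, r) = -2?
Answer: -46/3 ≈ -15.333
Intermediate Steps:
g(j) = -15*j
Z(h) = -h (Z(h) = h + h*(-2) = h - 2*h = -h)
(478 - 1*18)/Z(g(-2)) = (478 - 1*18)/((-(-15)*(-2))) = (478 - 18)/((-1*30)) = 460/(-30) = 460*(-1/30) = -46/3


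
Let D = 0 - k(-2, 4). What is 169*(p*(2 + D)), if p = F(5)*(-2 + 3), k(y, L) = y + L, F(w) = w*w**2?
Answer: 0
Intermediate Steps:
F(w) = w**3
k(y, L) = L + y
p = 125 (p = 5**3*(-2 + 3) = 125*1 = 125)
D = -2 (D = 0 - (4 - 2) = 0 - 1*2 = 0 - 2 = -2)
169*(p*(2 + D)) = 169*(125*(2 - 2)) = 169*(125*0) = 169*0 = 0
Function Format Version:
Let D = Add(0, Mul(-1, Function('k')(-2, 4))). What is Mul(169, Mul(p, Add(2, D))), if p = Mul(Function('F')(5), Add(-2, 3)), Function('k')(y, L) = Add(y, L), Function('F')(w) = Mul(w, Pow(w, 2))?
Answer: 0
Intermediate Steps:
Function('F')(w) = Pow(w, 3)
Function('k')(y, L) = Add(L, y)
p = 125 (p = Mul(Pow(5, 3), Add(-2, 3)) = Mul(125, 1) = 125)
D = -2 (D = Add(0, Mul(-1, Add(4, -2))) = Add(0, Mul(-1, 2)) = Add(0, -2) = -2)
Mul(169, Mul(p, Add(2, D))) = Mul(169, Mul(125, Add(2, -2))) = Mul(169, Mul(125, 0)) = Mul(169, 0) = 0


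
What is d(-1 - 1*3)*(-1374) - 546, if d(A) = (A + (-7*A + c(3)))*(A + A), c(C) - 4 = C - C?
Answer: 307230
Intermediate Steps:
c(C) = 4 (c(C) = 4 + (C - C) = 4 + 0 = 4)
d(A) = 2*A*(4 - 6*A) (d(A) = (A + (-7*A + 4))*(A + A) = (A + (4 - 7*A))*(2*A) = (4 - 6*A)*(2*A) = 2*A*(4 - 6*A))
d(-1 - 1*3)*(-1374) - 546 = (4*(-1 - 1*3)*(2 - 3*(-1 - 1*3)))*(-1374) - 546 = (4*(-1 - 3)*(2 - 3*(-1 - 3)))*(-1374) - 546 = (4*(-4)*(2 - 3*(-4)))*(-1374) - 546 = (4*(-4)*(2 + 12))*(-1374) - 546 = (4*(-4)*14)*(-1374) - 546 = -224*(-1374) - 546 = 307776 - 546 = 307230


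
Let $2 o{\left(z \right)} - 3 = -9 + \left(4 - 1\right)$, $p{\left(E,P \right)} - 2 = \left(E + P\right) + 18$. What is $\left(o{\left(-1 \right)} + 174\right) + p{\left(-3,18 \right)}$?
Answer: $\frac{415}{2} \approx 207.5$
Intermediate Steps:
$p{\left(E,P \right)} = 20 + E + P$ ($p{\left(E,P \right)} = 2 + \left(\left(E + P\right) + 18\right) = 2 + \left(18 + E + P\right) = 20 + E + P$)
$o{\left(z \right)} = - \frac{3}{2}$ ($o{\left(z \right)} = \frac{3}{2} + \frac{-9 + \left(4 - 1\right)}{2} = \frac{3}{2} + \frac{-9 + 3}{2} = \frac{3}{2} + \frac{1}{2} \left(-6\right) = \frac{3}{2} - 3 = - \frac{3}{2}$)
$\left(o{\left(-1 \right)} + 174\right) + p{\left(-3,18 \right)} = \left(- \frac{3}{2} + 174\right) + \left(20 - 3 + 18\right) = \frac{345}{2} + 35 = \frac{415}{2}$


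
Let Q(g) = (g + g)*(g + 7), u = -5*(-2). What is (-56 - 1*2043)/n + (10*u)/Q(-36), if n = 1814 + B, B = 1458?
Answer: -506939/853992 ≈ -0.59361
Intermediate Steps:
u = 10
n = 3272 (n = 1814 + 1458 = 3272)
Q(g) = 2*g*(7 + g) (Q(g) = (2*g)*(7 + g) = 2*g*(7 + g))
(-56 - 1*2043)/n + (10*u)/Q(-36) = (-56 - 1*2043)/3272 + (10*10)/((2*(-36)*(7 - 36))) = (-56 - 2043)*(1/3272) + 100/((2*(-36)*(-29))) = -2099*1/3272 + 100/2088 = -2099/3272 + 100*(1/2088) = -2099/3272 + 25/522 = -506939/853992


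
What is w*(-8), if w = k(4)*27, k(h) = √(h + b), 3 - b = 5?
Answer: -216*√2 ≈ -305.47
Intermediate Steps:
b = -2 (b = 3 - 1*5 = 3 - 5 = -2)
k(h) = √(-2 + h) (k(h) = √(h - 2) = √(-2 + h))
w = 27*√2 (w = √(-2 + 4)*27 = √2*27 = 27*√2 ≈ 38.184)
w*(-8) = (27*√2)*(-8) = -216*√2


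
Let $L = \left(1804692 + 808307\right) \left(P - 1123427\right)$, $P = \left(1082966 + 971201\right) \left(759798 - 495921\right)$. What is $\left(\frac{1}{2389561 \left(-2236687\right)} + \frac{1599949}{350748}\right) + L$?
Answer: $\frac{2655181221134744153459878077095902543}{1874642844160706436} \approx 1.4164 \cdot 10^{18}$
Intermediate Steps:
$P = 542047425459$ ($P = 2054167 \cdot 263877 = 542047425459$)
$L = 1416366445163313968$ ($L = \left(1804692 + 808307\right) \left(542047425459 - 1123427\right) = 2612999 \cdot 542046302032 = 1416366445163313968$)
$\left(\frac{1}{2389561 \left(-2236687\right)} + \frac{1599949}{350748}\right) + L = \left(\frac{1}{2389561 \left(-2236687\right)} + \frac{1599949}{350748}\right) + 1416366445163313968 = \left(\frac{1}{2389561} \left(- \frac{1}{2236687}\right) + 1599949 \cdot \frac{1}{350748}\right) + 1416366445163313968 = \left(- \frac{1}{5344700024407} + \frac{1599949}{350748}\right) + 1416366445163313968 = \frac{8551247459349604495}{1874642844160706436} + 1416366445163313968 = \frac{2655181221134744153459878077095902543}{1874642844160706436}$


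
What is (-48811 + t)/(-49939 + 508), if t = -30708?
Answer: 79519/49431 ≈ 1.6087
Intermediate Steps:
(-48811 + t)/(-49939 + 508) = (-48811 - 30708)/(-49939 + 508) = -79519/(-49431) = -79519*(-1/49431) = 79519/49431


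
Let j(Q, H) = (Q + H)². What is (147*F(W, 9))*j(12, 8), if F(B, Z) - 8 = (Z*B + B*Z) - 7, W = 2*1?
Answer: 2175600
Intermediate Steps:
j(Q, H) = (H + Q)²
W = 2
F(B, Z) = 1 + 2*B*Z (F(B, Z) = 8 + ((Z*B + B*Z) - 7) = 8 + ((B*Z + B*Z) - 7) = 8 + (2*B*Z - 7) = 8 + (-7 + 2*B*Z) = 1 + 2*B*Z)
(147*F(W, 9))*j(12, 8) = (147*(1 + 2*2*9))*(8 + 12)² = (147*(1 + 36))*20² = (147*37)*400 = 5439*400 = 2175600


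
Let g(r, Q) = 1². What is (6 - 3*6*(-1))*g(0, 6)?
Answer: 24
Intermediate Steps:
g(r, Q) = 1
(6 - 3*6*(-1))*g(0, 6) = (6 - 3*6*(-1))*1 = (6 - 18*(-1))*1 = (6 + 18)*1 = 24*1 = 24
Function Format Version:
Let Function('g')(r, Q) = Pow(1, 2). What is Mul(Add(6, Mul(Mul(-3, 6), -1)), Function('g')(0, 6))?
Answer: 24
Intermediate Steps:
Function('g')(r, Q) = 1
Mul(Add(6, Mul(Mul(-3, 6), -1)), Function('g')(0, 6)) = Mul(Add(6, Mul(Mul(-3, 6), -1)), 1) = Mul(Add(6, Mul(-18, -1)), 1) = Mul(Add(6, 18), 1) = Mul(24, 1) = 24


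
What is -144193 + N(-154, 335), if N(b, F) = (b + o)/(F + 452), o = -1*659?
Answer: -113480704/787 ≈ -1.4419e+5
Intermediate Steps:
o = -659
N(b, F) = (-659 + b)/(452 + F) (N(b, F) = (b - 659)/(F + 452) = (-659 + b)/(452 + F))
-144193 + N(-154, 335) = -144193 + (-659 - 154)/(452 + 335) = -144193 - 813/787 = -113480704/787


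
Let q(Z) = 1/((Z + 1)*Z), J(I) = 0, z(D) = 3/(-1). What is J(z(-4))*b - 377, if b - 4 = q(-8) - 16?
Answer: -377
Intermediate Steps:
z(D) = -3 (z(D) = 3*(-1) = -3)
q(Z) = 1/(Z*(1 + Z)) (q(Z) = 1/((1 + Z)*Z) = 1/(Z*(1 + Z)))
b = -671/56 (b = 4 + (1/((-8)*(1 - 8)) - 16) = 4 + (-⅛/(-7) - 16) = 4 + (-⅛*(-⅐) - 16) = 4 + (1/56 - 16) = 4 - 895/56 = -671/56 ≈ -11.982)
J(z(-4))*b - 377 = 0*(-671/56) - 377 = 0 - 377 = -377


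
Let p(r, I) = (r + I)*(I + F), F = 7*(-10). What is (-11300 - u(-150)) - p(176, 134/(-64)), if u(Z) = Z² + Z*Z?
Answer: -44812745/1024 ≈ -43762.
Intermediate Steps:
u(Z) = 2*Z² (u(Z) = Z² + Z² = 2*Z²)
F = -70
p(r, I) = (-70 + I)*(I + r) (p(r, I) = (r + I)*(I - 70) = (I + r)*(-70 + I) = (-70 + I)*(I + r))
(-11300 - u(-150)) - p(176, 134/(-64)) = (-11300 - 2*(-150)²) - ((134/(-64))² - 9380/(-64) - 70*176 + (134/(-64))*176) = (-11300 - 2*22500) - ((134*(-1/64))² - 9380*(-1)/64 - 12320 + (134*(-1/64))*176) = (-11300 - 1*45000) - ((-67/32)² - 70*(-67/32) - 12320 - 67/32*176) = (-11300 - 45000) - (4489/1024 + 2345/16 - 12320 - 737/2) = -56300 - 1*(-12838455/1024) = -56300 + 12838455/1024 = -44812745/1024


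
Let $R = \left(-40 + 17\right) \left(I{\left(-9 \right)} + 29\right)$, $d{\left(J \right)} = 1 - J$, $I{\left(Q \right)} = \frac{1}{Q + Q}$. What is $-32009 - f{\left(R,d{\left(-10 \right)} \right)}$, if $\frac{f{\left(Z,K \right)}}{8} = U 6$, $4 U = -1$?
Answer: $-31997$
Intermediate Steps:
$U = - \frac{1}{4}$ ($U = \frac{1}{4} \left(-1\right) = - \frac{1}{4} \approx -0.25$)
$I{\left(Q \right)} = \frac{1}{2 Q}$
$R = - \frac{11983}{18}$ ($R = \left(-40 + 17\right) \left(\frac{1}{2 \left(-9\right)} + 29\right) = - 23 \left(\frac{1}{2} \left(- \frac{1}{9}\right) + 29\right) = - 23 \left(- \frac{1}{18} + 29\right) = \left(-23\right) \frac{521}{18} = - \frac{11983}{18} \approx -665.72$)
$f{\left(Z,K \right)} = -12$ ($f{\left(Z,K \right)} = 8 \left(\left(- \frac{1}{4}\right) 6\right) = 8 \left(- \frac{3}{2}\right) = -12$)
$-32009 - f{\left(R,d{\left(-10 \right)} \right)} = -32009 - -12 = -32009 + 12 = -31997$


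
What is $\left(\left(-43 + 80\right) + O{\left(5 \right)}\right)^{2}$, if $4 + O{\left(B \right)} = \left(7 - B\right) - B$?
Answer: $900$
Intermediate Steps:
$O{\left(B \right)} = 3 - 2 B$ ($O{\left(B \right)} = -4 - \left(-7 + 2 B\right) = 3 - 2 B$)
$\left(\left(-43 + 80\right) + O{\left(5 \right)}\right)^{2} = \left(\left(-43 + 80\right) + \left(3 - 10\right)\right)^{2} = \left(37 + \left(3 - 10\right)\right)^{2} = \left(37 - 7\right)^{2} = 30^{2} = 900$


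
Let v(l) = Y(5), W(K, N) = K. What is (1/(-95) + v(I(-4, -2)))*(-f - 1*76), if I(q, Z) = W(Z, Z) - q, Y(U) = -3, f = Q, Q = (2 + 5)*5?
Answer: 31746/95 ≈ 334.17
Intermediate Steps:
Q = 35 (Q = 7*5 = 35)
f = 35
I(q, Z) = Z - q
v(l) = -3
(1/(-95) + v(I(-4, -2)))*(-f - 1*76) = (1/(-95) - 3)*(-1*35 - 1*76) = (-1/95 - 3)*(-35 - 76) = -286/95*(-111) = 31746/95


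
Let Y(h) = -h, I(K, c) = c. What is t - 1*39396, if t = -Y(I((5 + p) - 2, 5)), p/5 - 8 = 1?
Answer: -39391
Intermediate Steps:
p = 45 (p = 40 + 5*1 = 40 + 5 = 45)
t = 5 (t = -(-1)*5 = -1*(-5) = 5)
t - 1*39396 = 5 - 1*39396 = 5 - 39396 = -39391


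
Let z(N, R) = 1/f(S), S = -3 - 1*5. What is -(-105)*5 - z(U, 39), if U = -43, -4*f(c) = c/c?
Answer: 529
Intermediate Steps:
S = -8 (S = -3 - 5 = -8)
f(c) = -¼ (f(c) = -c/(4*c) = -¼*1 = -¼)
z(N, R) = -4 (z(N, R) = 1/(-¼) = -4)
-(-105)*5 - z(U, 39) = -(-105)*5 - 1*(-4) = -1*(-525) + 4 = 525 + 4 = 529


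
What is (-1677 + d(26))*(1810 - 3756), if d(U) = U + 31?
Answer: 3152520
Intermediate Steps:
d(U) = 31 + U
(-1677 + d(26))*(1810 - 3756) = (-1677 + (31 + 26))*(1810 - 3756) = (-1677 + 57)*(-1946) = -1620*(-1946) = 3152520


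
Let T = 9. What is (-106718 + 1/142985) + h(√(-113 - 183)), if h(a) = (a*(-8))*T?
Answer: -15259073229/142985 - 144*I*√74 ≈ -1.0672e+5 - 1238.7*I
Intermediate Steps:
h(a) = -72*a (h(a) = (a*(-8))*9 = -8*a*9 = -72*a)
(-106718 + 1/142985) + h(√(-113 - 183)) = (-106718 + 1/142985) - 72*√(-113 - 183) = (-106718 + 1/142985) - 144*I*√74 = -15259073229/142985 - 144*I*√74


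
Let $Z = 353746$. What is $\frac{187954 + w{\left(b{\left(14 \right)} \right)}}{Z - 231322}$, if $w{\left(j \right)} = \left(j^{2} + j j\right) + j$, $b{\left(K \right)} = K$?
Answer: $\frac{23545}{15303} \approx 1.5386$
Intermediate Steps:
$w{\left(j \right)} = j + 2 j^{2}$ ($w{\left(j \right)} = \left(j^{2} + j^{2}\right) + j = 2 j^{2} + j = j + 2 j^{2}$)
$\frac{187954 + w{\left(b{\left(14 \right)} \right)}}{Z - 231322} = \frac{187954 + 14 \left(1 + 2 \cdot 14\right)}{353746 - 231322} = \frac{187954 + 14 \left(1 + 28\right)}{122424} = \left(187954 + 14 \cdot 29\right) \frac{1}{122424} = \left(187954 + 406\right) \frac{1}{122424} = 188360 \cdot \frac{1}{122424} = \frac{23545}{15303}$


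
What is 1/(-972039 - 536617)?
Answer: -1/1508656 ≈ -6.6284e-7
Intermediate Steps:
1/(-972039 - 536617) = 1/(-1508656) = -1/1508656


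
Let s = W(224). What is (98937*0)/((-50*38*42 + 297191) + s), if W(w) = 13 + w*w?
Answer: 0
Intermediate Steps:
W(w) = 13 + w²
s = 50189 (s = 13 + 224² = 13 + 50176 = 50189)
(98937*0)/((-50*38*42 + 297191) + s) = (98937*0)/((-50*38*42 + 297191) + 50189) = 0/((-1900*42 + 297191) + 50189) = 0/((-79800 + 297191) + 50189) = 0/(217391 + 50189) = 0/267580 = 0*(1/267580) = 0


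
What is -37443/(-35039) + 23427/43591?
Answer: 2453036466/1527385049 ≈ 1.6060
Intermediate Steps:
-37443/(-35039) + 23427/43591 = -37443*(-1/35039) + 23427*(1/43591) = 37443/35039 + 23427/43591 = 2453036466/1527385049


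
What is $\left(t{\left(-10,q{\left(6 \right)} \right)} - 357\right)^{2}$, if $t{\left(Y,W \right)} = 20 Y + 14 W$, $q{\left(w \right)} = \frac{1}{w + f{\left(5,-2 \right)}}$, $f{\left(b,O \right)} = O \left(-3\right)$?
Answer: $\frac{11122225}{36} \approx 3.0895 \cdot 10^{5}$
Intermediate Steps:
$f{\left(b,O \right)} = - 3 O$
$q{\left(w \right)} = \frac{1}{6 + w}$ ($q{\left(w \right)} = \frac{1}{w - -6} = \frac{1}{w + 6} = \frac{1}{6 + w}$)
$t{\left(Y,W \right)} = 14 W + 20 Y$
$\left(t{\left(-10,q{\left(6 \right)} \right)} - 357\right)^{2} = \left(\left(\frac{14}{6 + 6} + 20 \left(-10\right)\right) - 357\right)^{2} = \left(\left(\frac{14}{12} - 200\right) - 357\right)^{2} = \left(\left(14 \cdot \frac{1}{12} - 200\right) - 357\right)^{2} = \left(\left(\frac{7}{6} - 200\right) - 357\right)^{2} = \left(- \frac{1193}{6} - 357\right)^{2} = \left(- \frac{3335}{6}\right)^{2} = \frac{11122225}{36}$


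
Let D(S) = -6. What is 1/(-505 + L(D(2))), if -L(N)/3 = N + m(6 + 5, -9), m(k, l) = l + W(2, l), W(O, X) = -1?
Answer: -1/457 ≈ -0.0021882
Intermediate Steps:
m(k, l) = -1 + l (m(k, l) = l - 1 = -1 + l)
L(N) = 30 - 3*N (L(N) = -3*(N + (-1 - 9)) = -3*(N - 10) = -3*(-10 + N) = 30 - 3*N)
1/(-505 + L(D(2))) = 1/(-505 + (30 - 3*(-6))) = 1/(-505 + (30 + 18)) = 1/(-505 + 48) = 1/(-457) = -1/457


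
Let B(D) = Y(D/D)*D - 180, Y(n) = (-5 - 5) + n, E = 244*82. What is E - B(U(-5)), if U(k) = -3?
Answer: 20161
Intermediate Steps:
E = 20008
Y(n) = -10 + n
B(D) = -180 - 9*D (B(D) = (-10 + D/D)*D - 180 = (-10 + 1)*D - 180 = -9*D - 180 = -180 - 9*D)
E - B(U(-5)) = 20008 - (-180 - 9*(-3)) = 20008 - (-180 + 27) = 20008 - 1*(-153) = 20008 + 153 = 20161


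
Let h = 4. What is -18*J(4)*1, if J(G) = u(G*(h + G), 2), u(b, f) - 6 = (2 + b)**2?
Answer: -20916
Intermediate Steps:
u(b, f) = 6 + (2 + b)**2
J(G) = 6 + (2 + G*(4 + G))**2
-18*J(4)*1 = -18*(6 + (2 + 4*(4 + 4))**2)*1 = -18*(6 + (2 + 4*8)**2)*1 = -18*(6 + (2 + 32)**2)*1 = -18*(6 + 34**2)*1 = -18*(6 + 1156)*1 = -18*1162*1 = -20916*1 = -20916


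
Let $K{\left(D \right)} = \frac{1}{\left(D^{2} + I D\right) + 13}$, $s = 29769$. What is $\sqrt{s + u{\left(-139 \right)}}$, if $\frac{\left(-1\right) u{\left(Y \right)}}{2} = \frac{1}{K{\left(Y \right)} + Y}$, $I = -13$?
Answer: $\frac{4 \sqrt{4016657854256658}}{1469299} \approx 172.54$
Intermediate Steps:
$K{\left(D \right)} = \frac{1}{13 + D^{2} - 13 D}$ ($K{\left(D \right)} = \frac{1}{\left(D^{2} - 13 D\right) + 13} = \frac{1}{13 + D^{2} - 13 D}$)
$u{\left(Y \right)} = - \frac{2}{Y + \frac{1}{13 + Y^{2} - 13 Y}}$ ($u{\left(Y \right)} = - \frac{2}{\frac{1}{13 + Y^{2} - 13 Y} + Y} = - \frac{2}{Y + \frac{1}{13 + Y^{2} - 13 Y}}$)
$\sqrt{s + u{\left(-139 \right)}} = \sqrt{29769 + \frac{2 \left(-13 - \left(-139\right)^{2} + 13 \left(-139\right)\right)}{1 - 139 \left(13 + \left(-139\right)^{2} - -1807\right)}} = \sqrt{29769 + \frac{2 \left(-13 - 19321 - 1807\right)}{1 - 139 \left(13 + 19321 + 1807\right)}} = \sqrt{29769 + \frac{2 \left(-13 - 19321 - 1807\right)}{1 - 2938599}} = \sqrt{29769 + 2 \frac{1}{1 - 2938599} \left(-21141\right)} = \sqrt{29769 + 2 \frac{1}{-2938598} \left(-21141\right)} = \sqrt{29769 + 2 \left(- \frac{1}{2938598}\right) \left(-21141\right)} = \sqrt{29769 + \frac{21141}{1469299}} = \sqrt{\frac{43739583072}{1469299}} = \frac{4 \sqrt{4016657854256658}}{1469299}$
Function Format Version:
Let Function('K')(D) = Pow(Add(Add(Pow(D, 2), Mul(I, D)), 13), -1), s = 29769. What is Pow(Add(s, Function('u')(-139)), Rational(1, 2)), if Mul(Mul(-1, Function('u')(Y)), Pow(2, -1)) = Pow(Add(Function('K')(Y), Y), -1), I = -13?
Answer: Mul(Rational(4, 1469299), Pow(4016657854256658, Rational(1, 2))) ≈ 172.54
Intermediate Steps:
Function('K')(D) = Pow(Add(13, Pow(D, 2), Mul(-13, D)), -1) (Function('K')(D) = Pow(Add(Add(Pow(D, 2), Mul(-13, D)), 13), -1) = Pow(Add(13, Pow(D, 2), Mul(-13, D)), -1))
Function('u')(Y) = Mul(-2, Pow(Add(Y, Pow(Add(13, Pow(Y, 2), Mul(-13, Y)), -1)), -1)) (Function('u')(Y) = Mul(-2, Pow(Add(Pow(Add(13, Pow(Y, 2), Mul(-13, Y)), -1), Y), -1)) = Mul(-2, Pow(Add(Y, Pow(Add(13, Pow(Y, 2), Mul(-13, Y)), -1)), -1)))
Pow(Add(s, Function('u')(-139)), Rational(1, 2)) = Pow(Add(29769, Mul(2, Pow(Add(1, Mul(-139, Add(13, Pow(-139, 2), Mul(-13, -139)))), -1), Add(-13, Mul(-1, Pow(-139, 2)), Mul(13, -139)))), Rational(1, 2)) = Pow(Add(29769, Mul(2, Pow(Add(1, Mul(-139, Add(13, 19321, 1807))), -1), Add(-13, Mul(-1, 19321), -1807))), Rational(1, 2)) = Pow(Add(29769, Mul(2, Pow(Add(1, Mul(-139, 21141)), -1), Add(-13, -19321, -1807))), Rational(1, 2)) = Pow(Add(29769, Mul(2, Pow(Add(1, -2938599), -1), -21141)), Rational(1, 2)) = Pow(Add(29769, Mul(2, Pow(-2938598, -1), -21141)), Rational(1, 2)) = Pow(Add(29769, Mul(2, Rational(-1, 2938598), -21141)), Rational(1, 2)) = Pow(Add(29769, Rational(21141, 1469299)), Rational(1, 2)) = Pow(Rational(43739583072, 1469299), Rational(1, 2)) = Mul(Rational(4, 1469299), Pow(4016657854256658, Rational(1, 2)))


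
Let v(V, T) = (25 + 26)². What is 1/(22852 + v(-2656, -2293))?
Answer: 1/25453 ≈ 3.9288e-5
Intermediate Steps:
v(V, T) = 2601 (v(V, T) = 51² = 2601)
1/(22852 + v(-2656, -2293)) = 1/(22852 + 2601) = 1/25453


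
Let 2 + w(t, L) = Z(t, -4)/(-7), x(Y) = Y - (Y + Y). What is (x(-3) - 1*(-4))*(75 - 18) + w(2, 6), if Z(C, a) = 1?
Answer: 2778/7 ≈ 396.86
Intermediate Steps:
x(Y) = -Y (x(Y) = Y - 2*Y = -Y)
w(t, L) = -15/7 (w(t, L) = -2 + 1/(-7) = -2 + 1*(-⅐) = -2 - ⅐ = -15/7)
(x(-3) - 1*(-4))*(75 - 18) + w(2, 6) = (-1*(-3) - 1*(-4))*(75 - 18) - 15/7 = (3 + 4)*57 - 15/7 = 7*57 - 15/7 = 399 - 15/7 = 2778/7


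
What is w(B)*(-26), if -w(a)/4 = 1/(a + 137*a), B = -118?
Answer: -26/4071 ≈ -0.0063866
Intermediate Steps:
w(a) = -2/(69*a) (w(a) = -4/(a + 137*a) = -4*1/(138*a) = -2/(69*a))
w(B)*(-26) = -2/69/(-118)*(-26) = -2/69*(-1/118)*(-26) = (1/4071)*(-26) = -26/4071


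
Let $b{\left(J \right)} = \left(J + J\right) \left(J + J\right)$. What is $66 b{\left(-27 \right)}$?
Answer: $192456$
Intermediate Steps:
$b{\left(J \right)} = 4 J^{2}$ ($b{\left(J \right)} = 2 J 2 J = 4 J^{2}$)
$66 b{\left(-27 \right)} = 66 \cdot 4 \left(-27\right)^{2} = 66 \cdot 4 \cdot 729 = 66 \cdot 2916 = 192456$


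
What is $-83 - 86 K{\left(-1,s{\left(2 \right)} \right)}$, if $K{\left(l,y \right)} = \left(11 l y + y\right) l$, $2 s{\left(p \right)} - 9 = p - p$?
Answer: $-3953$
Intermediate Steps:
$s{\left(p \right)} = \frac{9}{2}$ ($s{\left(p \right)} = \frac{9}{2} + \frac{p - p}{2} = \frac{9}{2} + \frac{1}{2} \cdot 0 = \frac{9}{2} + 0 = \frac{9}{2}$)
$K{\left(l,y \right)} = l \left(y + 11 l y\right)$ ($K{\left(l,y \right)} = \left(11 l y + y\right) l = \left(y + 11 l y\right) l = l \left(y + 11 l y\right)$)
$-83 - 86 K{\left(-1,s{\left(2 \right)} \right)} = -83 - 86 \left(\left(-1\right) \frac{9}{2} \left(1 + 11 \left(-1\right)\right)\right) = -83 - 86 \left(\left(-1\right) \frac{9}{2} \left(1 - 11\right)\right) = -83 - 86 \left(\left(-1\right) \frac{9}{2} \left(-10\right)\right) = -83 - 3870 = -3953$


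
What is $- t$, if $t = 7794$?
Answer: $-7794$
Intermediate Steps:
$- t = \left(-1\right) 7794 = -7794$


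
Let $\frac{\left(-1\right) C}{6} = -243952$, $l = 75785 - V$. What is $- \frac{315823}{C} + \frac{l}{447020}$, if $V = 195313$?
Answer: $- \frac{79033441349}{163577134560} \approx -0.48316$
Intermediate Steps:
$l = -119528$ ($l = 75785 - 195313 = -119528$)
$C = 1463712$ ($C = \left(-6\right) \left(-243952\right) = 1463712$)
$- \frac{315823}{C} + \frac{l}{447020} = - \frac{315823}{1463712} - \frac{119528}{447020} = \left(-315823\right) \frac{1}{1463712} - \frac{29882}{111755} = - \frac{315823}{1463712} - \frac{29882}{111755} = - \frac{79033441349}{163577134560}$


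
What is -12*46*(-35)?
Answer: 19320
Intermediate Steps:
-12*46*(-35) = -552*(-35) = 19320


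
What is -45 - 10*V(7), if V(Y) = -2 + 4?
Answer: -65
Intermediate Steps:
V(Y) = 2
-45 - 10*V(7) = -45 - 10*2 = -45 - 20 = -65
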